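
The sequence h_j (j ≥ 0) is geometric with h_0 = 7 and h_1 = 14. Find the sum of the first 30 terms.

7516192761

Common ratio r = 2.
h_j = 7·2^(j-0).
S = 7·(2^30 - 1)/(2 - 1) = 7·(1073741824 - 1)/(1) = 7516192761.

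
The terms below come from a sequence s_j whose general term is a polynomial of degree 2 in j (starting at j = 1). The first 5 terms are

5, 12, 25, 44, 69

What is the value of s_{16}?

740

1st diffs: 7, 13, 19, 25.
2nd diffs: 6, 6, 6 (constant).
So s_j = 3j^2 - 2j + 4.
Evaluating at j = 16 gives s_{16} = 740.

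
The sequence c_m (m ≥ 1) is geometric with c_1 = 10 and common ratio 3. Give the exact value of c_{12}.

c_m = 10·3^(m-1).
c_{12} = 10·3^11 = 1771470.

1771470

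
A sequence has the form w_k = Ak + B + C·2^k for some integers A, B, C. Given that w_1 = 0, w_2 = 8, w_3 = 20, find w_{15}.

Write the equations: A + B + 2C = 0; 2A + B + 4C = 8; 3A + B + 8C = 20.
Subtracting the first from the second: A + 2C = 8.
Subtracting the second from the third: A + 4C = 12.
Solving: C = 2, A = 4, then B = -8.
Therefore w_{15} = 60 + (-8) + 2·32768 = 65588.

65588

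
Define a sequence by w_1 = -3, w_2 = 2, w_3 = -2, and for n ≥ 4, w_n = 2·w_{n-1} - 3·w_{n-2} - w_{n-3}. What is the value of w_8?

87

Step forward from the initial values:
w_4 = -7;  w_5 = -10;  w_6 = 3;  w_7 = 43;  w_8 = 87.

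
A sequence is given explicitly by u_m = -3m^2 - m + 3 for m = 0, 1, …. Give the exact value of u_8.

-197

u_8 = -3·8^2 - 1·8 + 3 = -197.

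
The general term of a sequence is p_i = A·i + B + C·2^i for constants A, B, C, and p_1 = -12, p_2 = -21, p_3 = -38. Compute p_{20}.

-4194327

Plug in i = 1, 2, 3: A + B + 2C = -12; 2A + B + 4C = -21; 3A + B + 8C = -38.
Subtracting the first from the second: A + 2C = -9.
Subtracting the second from the third: A + 4C = -17.
Solving: C = -4, A = -1, then B = -3.
Hence p_{20} = -1·20 + (-3) + (-4)·1048576 = -4194327.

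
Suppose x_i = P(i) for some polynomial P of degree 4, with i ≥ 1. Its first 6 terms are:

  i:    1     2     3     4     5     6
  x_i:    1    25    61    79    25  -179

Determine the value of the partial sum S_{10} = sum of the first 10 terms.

-9818

1st diffs: 24, 36, 18, -54, -204.
2nd diffs: 12, -18, -72, -150.
3rd diffs: -30, -54, -78.
4th diffs: -24, -24 (constant).
Newton forward-difference form: x_i = 1 + 24·C(i-1,1) + 12·C(i-1,2) + (-30)·C(i-1,3) + (-24)·C(i-1,4).
Continuing: -635, -1469, -2831, -4895.
Summing i = 1..10 (10 terms) gives -9818.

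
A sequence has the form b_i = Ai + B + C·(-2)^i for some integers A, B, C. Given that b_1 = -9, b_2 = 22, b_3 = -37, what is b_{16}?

327696

Plug in i = 1, 2, 3: A + B - 2C = -9; 2A + B + 4C = 22; 3A + B - 8C = -37.
Subtracting the first from the second: A + 6C = 31.
Subtracting the second from the third: A - 12C = -59.
Solving: C = 5, A = 1, then B = 0.
Hence b_{16} = 1·16 + 0 + 5·65536 = 327696.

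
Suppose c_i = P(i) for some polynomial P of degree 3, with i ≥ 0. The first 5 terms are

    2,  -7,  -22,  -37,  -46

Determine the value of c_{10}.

362

1st diffs: -9, -15, -15, -9.
2nd diffs: -6, 0, 6.
3rd diffs: 6, 6 (constant).
Newton forward-difference form: c_i = 2 + (-9)·C(i,1) + (-6)·C(i,2) + 6·C(i,3).
At i = 10: i = 10, so c_{10} = 2 - 90 - 270 + 720 = 362.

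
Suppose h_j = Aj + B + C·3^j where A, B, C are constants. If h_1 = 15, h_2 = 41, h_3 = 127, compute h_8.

Plug in j = 1, 2, 3: A + B + 3C = 15; 2A + B + 9C = 41; 3A + B + 27C = 127.
Subtracting the first from the second: A + 6C = 26.
Subtracting the second from the third: A + 18C = 86.
Solving: C = 5, A = -4, then B = 4.
Therefore h_8 = -32 + 4 + 5·6561 = 32777.

32777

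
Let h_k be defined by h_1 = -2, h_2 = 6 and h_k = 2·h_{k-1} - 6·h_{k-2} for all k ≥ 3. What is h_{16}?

-2418432

Compute successive terms:
h_3 = 24  h_4 = 12  h_5 = -120  …  h_{13} = 127104  h_{14} = 446592  h_{15} = 130560  h_{16} = -2418432.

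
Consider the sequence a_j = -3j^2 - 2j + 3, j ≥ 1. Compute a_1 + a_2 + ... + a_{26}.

Over j = 1..26: Σj = 351, Σj² = 6201.
Total = (-3)·6201 + (-2)·351 + (3)·26 = -19227.

-19227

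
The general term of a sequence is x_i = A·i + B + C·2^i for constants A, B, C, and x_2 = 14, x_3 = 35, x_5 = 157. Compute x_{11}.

10243

Write the equations: 2A + B + 4C = 14; 3A + B + 8C = 35; 5A + B + 32C = 157.
Subtracting the first from the second: A + 4C = 21.
Subtracting the second from the third: 2A + 24C = 122.
Solving: C = 5, A = 1, then B = -8.
Hence x_{11} = 1·11 + (-8) + 5·2048 = 10243.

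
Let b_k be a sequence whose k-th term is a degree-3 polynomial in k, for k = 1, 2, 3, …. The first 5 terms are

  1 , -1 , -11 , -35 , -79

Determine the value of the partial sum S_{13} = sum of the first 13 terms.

1st diffs: -2, -10, -24, -44.
2nd diffs: -8, -14, -20.
3rd diffs: -6, -6 (constant).
So b_k = -k^3 + 2k^2 - k + 1.
Continuing: …, -149, -251, -391, -575, …, b_{13} = -1871.
Summing k = 1..13 (13 terms) gives -6721.

-6721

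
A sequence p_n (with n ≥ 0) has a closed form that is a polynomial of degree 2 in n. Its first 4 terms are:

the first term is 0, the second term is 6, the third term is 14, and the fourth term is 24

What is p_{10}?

150

1st diffs: 6, 8, 10.
2nd diffs: 2, 2 (constant).
So p_n = n^2 + 5n.
Evaluating at n = 10 gives p_{10} = 150.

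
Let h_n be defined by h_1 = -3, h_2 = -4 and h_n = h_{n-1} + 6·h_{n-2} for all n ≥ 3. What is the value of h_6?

Step forward from the initial values:
h_3 = -22; h_4 = -46; h_5 = -178; h_6 = -454.
(Characteristic roots are 3 and -2.)

-454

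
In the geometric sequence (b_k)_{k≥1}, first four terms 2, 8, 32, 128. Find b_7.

Common ratio r = 4.
b_k = 2·4^(k-1).
b_7 = 2·4^6 = 8192.

8192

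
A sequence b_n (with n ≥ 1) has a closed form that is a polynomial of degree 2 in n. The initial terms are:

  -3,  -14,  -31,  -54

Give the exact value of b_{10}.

-318

1st diffs: -11, -17, -23.
2nd diffs: -6, -6 (constant).
Newton forward-difference form: b_n = -3 + (-11)·C(n-1,1) + (-6)·C(n-1,2).
At n = 10: n-1 = 9, so b_{10} = -3 - 99 - 216 = -318.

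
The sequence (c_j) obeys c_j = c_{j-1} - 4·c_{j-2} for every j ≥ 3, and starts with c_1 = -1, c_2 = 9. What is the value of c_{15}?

-46115

Compute successive terms:
c_3 = 13  c_4 = -23  c_5 = -75  …  c_{12} = 10121  c_{13} = 1877  c_{14} = -38607  c_{15} = -46115.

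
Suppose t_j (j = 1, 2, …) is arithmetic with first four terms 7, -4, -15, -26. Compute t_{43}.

-455

Common difference d = -11.
t_j = 7 + (j - 1)·(-11).
t_{43} = 7 + 42·(-11) = -455.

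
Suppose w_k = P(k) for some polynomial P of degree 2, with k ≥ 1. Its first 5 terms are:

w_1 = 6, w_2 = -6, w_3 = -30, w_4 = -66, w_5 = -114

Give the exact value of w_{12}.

1st diffs: -12, -24, -36, -48.
2nd diffs: -12, -12, -12 (constant).
Newton forward-difference form: w_k = 6 + (-12)·C(k-1,1) + (-12)·C(k-1,2).
At k = 12: k-1 = 11, so w_{12} = 6 - 132 - 660 = -786.

-786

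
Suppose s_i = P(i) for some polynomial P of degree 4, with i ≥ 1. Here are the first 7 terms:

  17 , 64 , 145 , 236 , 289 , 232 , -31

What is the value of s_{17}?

1st diffs: 47, 81, 91, 53, -57, -263.
2nd diffs: 34, 10, -38, -110, -206.
3rd diffs: -24, -48, -72, -96.
4th diffs: -24, -24, -24 (constant).
Newton forward-difference form: s_i = 17 + 47·C(i-1,1) + 34·C(i-1,2) + (-24)·C(i-1,3) + (-24)·C(i-1,4).
At i = 17: i-1 = 16, so s_{17} = 17 + 752 + 4080 - 13440 - 43680 = -52271.

-52271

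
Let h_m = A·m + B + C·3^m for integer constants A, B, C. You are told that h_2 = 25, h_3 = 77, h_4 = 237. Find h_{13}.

4782945

The three given values yield: 2A + B + 9C = 25; 3A + B + 27C = 77; 4A + B + 81C = 237.
Subtracting the first from the second: A + 18C = 52.
Subtracting the second from the third: A + 54C = 160.
Solving: C = 3, A = -2, then B = 2.
Therefore h_{13} = -26 + 2 + 3·1594323 = 4782945.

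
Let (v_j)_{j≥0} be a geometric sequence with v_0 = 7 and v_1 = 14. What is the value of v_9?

3584

Common ratio r = 2.
v_j = 7·2^(j-0).
v_9 = 7·2^9 = 3584.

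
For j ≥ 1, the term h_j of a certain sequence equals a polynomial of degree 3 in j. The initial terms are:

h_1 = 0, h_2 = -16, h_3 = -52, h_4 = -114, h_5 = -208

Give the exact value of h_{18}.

-7072

1st diffs: -16, -36, -62, -94.
2nd diffs: -20, -26, -32.
3rd diffs: -6, -6 (constant).
So h_j = -j^3 - 4j^2 + 3j + 2.
Evaluating at j = 18 gives h_{18} = -7072.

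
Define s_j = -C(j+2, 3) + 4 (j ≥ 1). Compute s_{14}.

-556

C(16, 3) = 560, so s_{14} = -556.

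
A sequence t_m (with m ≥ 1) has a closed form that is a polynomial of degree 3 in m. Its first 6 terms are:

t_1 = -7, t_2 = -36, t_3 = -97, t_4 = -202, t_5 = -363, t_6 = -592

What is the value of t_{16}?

1st diffs: -29, -61, -105, -161, -229.
2nd diffs: -32, -44, -56, -68.
3rd diffs: -12, -12, -12 (constant).
Newton forward-difference form: t_m = -7 + (-29)·C(m-1,1) + (-32)·C(m-1,2) + (-12)·C(m-1,3).
At m = 16: m-1 = 15, so t_{16} = -7 - 435 - 3360 - 5460 = -9262.

-9262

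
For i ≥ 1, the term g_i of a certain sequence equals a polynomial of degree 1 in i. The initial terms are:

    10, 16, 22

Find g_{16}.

100

1st diffs: 6, 6 (constant).
So g_i = 6i + 4.
Evaluating at i = 16 gives g_{16} = 100.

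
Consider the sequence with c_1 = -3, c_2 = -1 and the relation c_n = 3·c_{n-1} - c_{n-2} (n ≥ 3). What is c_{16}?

Iterate the recurrence:
c_3 = 0;  c_4 = 1;  c_5 = 3;  …;  c_{13} = 6765;  c_{14} = 17711;  c_{15} = 46368;  c_{16} = 121393.

121393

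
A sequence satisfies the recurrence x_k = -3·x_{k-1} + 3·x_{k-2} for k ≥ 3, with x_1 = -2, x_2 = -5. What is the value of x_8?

-8397

Compute successive terms:
x_3 = 9, x_4 = -42, x_5 = 153, x_6 = -585, x_7 = 2214, x_8 = -8397.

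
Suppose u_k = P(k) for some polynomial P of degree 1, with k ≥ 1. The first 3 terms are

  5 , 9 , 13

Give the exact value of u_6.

1st diffs: 4, 4 (constant).
So u_k = 4k + 1.
Evaluating at k = 6 gives u_6 = 25.

25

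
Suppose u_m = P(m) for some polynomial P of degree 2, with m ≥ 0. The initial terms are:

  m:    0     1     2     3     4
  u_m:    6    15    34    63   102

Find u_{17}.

1519

1st diffs: 9, 19, 29, 39.
2nd diffs: 10, 10, 10 (constant).
So u_m = 5m^2 + 4m + 6.
Evaluating at m = 17 gives u_{17} = 1519.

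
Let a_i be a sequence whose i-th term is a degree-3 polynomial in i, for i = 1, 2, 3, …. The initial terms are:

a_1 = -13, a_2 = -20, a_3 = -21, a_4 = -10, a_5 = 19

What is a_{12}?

1st diffs: -7, -1, 11, 29.
2nd diffs: 6, 12, 18.
3rd diffs: 6, 6 (constant).
Newton forward-difference form: a_i = -13 + (-7)·C(i-1,1) + 6·C(i-1,2) + 6·C(i-1,3).
At i = 12: i-1 = 11, so a_{12} = -13 - 77 + 330 + 990 = 1230.

1230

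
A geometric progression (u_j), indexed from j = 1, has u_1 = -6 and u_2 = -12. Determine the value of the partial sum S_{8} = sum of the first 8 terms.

-1530

Common ratio r = 2.
u_j = (-6)·2^(j-1).
S = (-6)·(2^8 - 1)/(2 - 1) = (-6)·(256 - 1)/(1) = -1530.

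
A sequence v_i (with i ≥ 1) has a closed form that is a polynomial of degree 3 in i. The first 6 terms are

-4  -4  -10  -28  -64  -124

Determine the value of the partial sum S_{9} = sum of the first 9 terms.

1st diffs: 0, -6, -18, -36, -60.
2nd diffs: -6, -12, -18, -24.
3rd diffs: -6, -6, -6 (constant).
Newton forward-difference form: v_i = -4 + (-6)·C(i-1,2) + (-6)·C(i-1,3).
Continuing: -214, -340, -508.
Summing i = 1..9 (9 terms) gives -1296.

-1296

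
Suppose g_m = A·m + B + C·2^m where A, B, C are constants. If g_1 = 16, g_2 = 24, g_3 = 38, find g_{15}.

98342

Write the equations: A + B + 2C = 16; 2A + B + 4C = 24; 3A + B + 8C = 38.
Subtracting the first from the second: A + 2C = 8.
Subtracting the second from the third: A + 4C = 14.
Solving: C = 3, A = 2, then B = 8.
So g_m = 2·m + 8 + 3·2^m; at m=15 this is 98342.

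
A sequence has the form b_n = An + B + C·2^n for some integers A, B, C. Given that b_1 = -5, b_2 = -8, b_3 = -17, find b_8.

-746

Plug in n = 1, 2, 3: A + B + 2C = -5; 2A + B + 4C = -8; 3A + B + 8C = -17.
Subtracting the first from the second: A + 2C = -3.
Subtracting the second from the third: A + 4C = -9.
Solving: C = -3, A = 3, then B = -2.
Hence b_8 = 3·8 + (-2) + (-3)·256 = -746.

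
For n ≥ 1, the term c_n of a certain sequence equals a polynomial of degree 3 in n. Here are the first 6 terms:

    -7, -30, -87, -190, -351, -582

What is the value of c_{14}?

1st diffs: -23, -57, -103, -161, -231.
2nd diffs: -34, -46, -58, -70.
3rd diffs: -12, -12, -12 (constant).
Newton forward-difference form: c_n = -7 + (-23)·C(n-1,1) + (-34)·C(n-1,2) + (-12)·C(n-1,3).
At n = 14: n-1 = 13, so c_{14} = -7 - 299 - 2652 - 3432 = -6390.

-6390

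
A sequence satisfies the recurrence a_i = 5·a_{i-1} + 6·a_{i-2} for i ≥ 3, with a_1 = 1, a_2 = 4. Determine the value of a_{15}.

a_3 = 26  a_4 = 154  a_5 = 926  …  a_{12} = 259140754  a_{13} = 1554844526  a_{14} = 9329067154  a_{15} = 55974402926.
(Characteristic roots are 6 and -1.)

55974402926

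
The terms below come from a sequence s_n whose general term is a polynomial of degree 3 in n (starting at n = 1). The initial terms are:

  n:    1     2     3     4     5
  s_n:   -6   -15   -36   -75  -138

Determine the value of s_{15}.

1st diffs: -9, -21, -39, -63.
2nd diffs: -12, -18, -24.
3rd diffs: -6, -6 (constant).
Newton forward-difference form: s_n = -6 + (-9)·C(n-1,1) + (-12)·C(n-1,2) + (-6)·C(n-1,3).
At n = 15: n-1 = 14, so s_{15} = -6 - 126 - 1092 - 2184 = -3408.

-3408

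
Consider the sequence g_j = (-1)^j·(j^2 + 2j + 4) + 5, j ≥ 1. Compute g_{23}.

-574

(-1)^23 = -1; j^2 + 2j + 4 at j=23 is 579; so g_{23} = -574.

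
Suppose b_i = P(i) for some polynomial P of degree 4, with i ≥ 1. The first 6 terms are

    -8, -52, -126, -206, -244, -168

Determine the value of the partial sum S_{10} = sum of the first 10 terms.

5428

1st diffs: -44, -74, -80, -38, 76.
2nd diffs: -30, -6, 42, 114.
3rd diffs: 24, 48, 72.
4th diffs: 24, 24 (constant).
Newton forward-difference form: b_i = -8 + (-44)·C(i-1,1) + (-30)·C(i-1,2) + 24·C(i-1,3) + 24·C(i-1,4).
Continuing: 118, 734, 1824, 3556.
Summing i = 1..10 (10 terms) gives 5428.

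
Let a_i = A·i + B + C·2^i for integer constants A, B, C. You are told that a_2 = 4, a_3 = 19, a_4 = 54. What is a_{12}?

The three given values yield: 2A + B + 4C = 4; 3A + B + 8C = 19; 4A + B + 16C = 54.
Subtracting the first from the second: A + 4C = 15.
Subtracting the second from the third: A + 8C = 35.
Solving: C = 5, A = -5, then B = -6.
Hence a_{12} = -5·12 + (-6) + 5·4096 = 20414.

20414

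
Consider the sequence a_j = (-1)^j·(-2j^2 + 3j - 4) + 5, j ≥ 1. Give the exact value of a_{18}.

-593

(-1)^18 = 1; -2j^2 + 3j - 4 at j=18 is -598; so a_{18} = -593.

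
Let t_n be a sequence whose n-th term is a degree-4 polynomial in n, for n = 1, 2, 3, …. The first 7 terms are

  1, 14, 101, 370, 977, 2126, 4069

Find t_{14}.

1st diffs: 13, 87, 269, 607, 1149, 1943.
2nd diffs: 74, 182, 338, 542, 794.
3rd diffs: 108, 156, 204, 252.
4th diffs: 48, 48, 48 (constant).
Newton forward-difference form: t_n = 1 + 13·C(n-1,1) + 74·C(n-1,2) + 108·C(n-1,3) + 48·C(n-1,4).
At n = 14: n-1 = 13, so t_{14} = 1 + 169 + 5772 + 30888 + 34320 = 71150.

71150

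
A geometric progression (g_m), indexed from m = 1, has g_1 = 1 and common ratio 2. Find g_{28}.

g_m = 1·2^(m-1).
g_{28} = 1·2^27 = 134217728.

134217728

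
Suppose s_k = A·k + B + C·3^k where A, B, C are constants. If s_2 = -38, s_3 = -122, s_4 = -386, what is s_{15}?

The three given values yield: 2A + B + 9C = -38; 3A + B + 27C = -122; 4A + B + 81C = -386.
Subtracting the first from the second: A + 18C = -84.
Subtracting the second from the third: A + 54C = -264.
Solving: C = -5, A = 6, then B = -5.
So s_k = 6·k + (-5) + (-5)·3^k; at k=15 this is -71744450.

-71744450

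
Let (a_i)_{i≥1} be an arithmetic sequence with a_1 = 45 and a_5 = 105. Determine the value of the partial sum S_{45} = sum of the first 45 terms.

Common difference d = (105 - 45) / (5 - 1) = 15.
a_i = 45 + (i - 1)·15.
a_{45} = 705; S = 45·(45 + 705)/2 = 16875.

16875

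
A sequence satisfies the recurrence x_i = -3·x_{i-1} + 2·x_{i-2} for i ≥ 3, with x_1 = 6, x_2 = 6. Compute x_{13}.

-2657766

Iterate the recurrence:
x_3 = -6, x_4 = 30, x_5 = -102, …, x_{10} = 58830, x_{11} = -209526, x_{12} = 746238, x_{13} = -2657766.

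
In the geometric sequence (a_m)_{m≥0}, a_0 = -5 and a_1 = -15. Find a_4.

Common ratio r = 3.
a_m = (-5)·3^(m-0).
a_4 = (-5)·3^4 = -405.

-405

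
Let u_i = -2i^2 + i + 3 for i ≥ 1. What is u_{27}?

-1428

u_{27} = -2·27^2 + 1·27 + 3 = -1428.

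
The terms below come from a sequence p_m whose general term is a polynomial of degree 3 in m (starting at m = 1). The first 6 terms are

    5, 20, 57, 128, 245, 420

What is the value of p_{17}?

9605

1st diffs: 15, 37, 71, 117, 175.
2nd diffs: 22, 34, 46, 58.
3rd diffs: 12, 12, 12 (constant).
Newton forward-difference form: p_m = 5 + 15·C(m-1,1) + 22·C(m-1,2) + 12·C(m-1,3).
At m = 17: m-1 = 16, so p_{17} = 5 + 240 + 2640 + 6720 = 9605.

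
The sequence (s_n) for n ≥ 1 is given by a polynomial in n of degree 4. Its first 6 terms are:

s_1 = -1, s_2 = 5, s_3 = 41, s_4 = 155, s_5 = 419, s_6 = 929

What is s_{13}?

1st diffs: 6, 36, 114, 264, 510.
2nd diffs: 30, 78, 150, 246.
3rd diffs: 48, 72, 96.
4th diffs: 24, 24 (constant).
Newton forward-difference form: s_n = -1 + 6·C(n-1,1) + 30·C(n-1,2) + 48·C(n-1,3) + 24·C(n-1,4).
At n = 13: n-1 = 12, so s_{13} = -1 + 72 + 1980 + 10560 + 11880 = 24491.

24491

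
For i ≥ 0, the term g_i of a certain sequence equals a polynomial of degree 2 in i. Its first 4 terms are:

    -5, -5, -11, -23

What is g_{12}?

-401

1st diffs: 0, -6, -12.
2nd diffs: -6, -6 (constant).
Newton forward-difference form: g_i = -5 + (-6)·C(i,2).
At i = 12: i = 12, so g_{12} = -5 - 396 = -401.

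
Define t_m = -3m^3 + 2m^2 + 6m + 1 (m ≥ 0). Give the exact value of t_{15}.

t_{15} = -3·15^3 + 2·15^2 + 6·15 + 1 = -9584.

-9584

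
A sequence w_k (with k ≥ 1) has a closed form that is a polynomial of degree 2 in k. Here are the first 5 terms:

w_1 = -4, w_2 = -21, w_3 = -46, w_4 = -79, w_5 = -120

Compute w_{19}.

1st diffs: -17, -25, -33, -41.
2nd diffs: -8, -8, -8 (constant).
Newton forward-difference form: w_k = -4 + (-17)·C(k-1,1) + (-8)·C(k-1,2).
At k = 19: k-1 = 18, so w_{19} = -4 - 306 - 1224 = -1534.

-1534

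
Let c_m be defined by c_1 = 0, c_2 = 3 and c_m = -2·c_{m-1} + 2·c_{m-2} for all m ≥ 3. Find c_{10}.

7344

Step forward from the initial values:
c_3 = -6;  c_4 = 18;  c_5 = -48;  c_6 = 132;  c_7 = -360;  c_8 = 984;  c_9 = -2688;  c_{10} = 7344.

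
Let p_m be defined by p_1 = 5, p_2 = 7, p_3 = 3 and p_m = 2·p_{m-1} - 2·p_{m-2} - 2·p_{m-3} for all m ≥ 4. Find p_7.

Applying the relation repeatedly:
p_4 = -18, p_5 = -56, p_6 = -82, p_7 = -16.

-16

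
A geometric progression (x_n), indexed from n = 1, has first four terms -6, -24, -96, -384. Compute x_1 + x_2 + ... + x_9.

-524286

Common ratio r = 4.
x_n = (-6)·4^(n-1).
S = (-6)·(4^9 - 1)/(4 - 1) = (-6)·(262144 - 1)/(3) = -524286.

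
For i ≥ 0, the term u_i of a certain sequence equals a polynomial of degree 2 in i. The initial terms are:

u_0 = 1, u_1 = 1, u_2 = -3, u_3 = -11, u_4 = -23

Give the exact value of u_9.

-143

1st diffs: 0, -4, -8, -12.
2nd diffs: -4, -4, -4 (constant).
So u_i = -2i^2 + 2i + 1.
Evaluating at i = 9 gives u_9 = -143.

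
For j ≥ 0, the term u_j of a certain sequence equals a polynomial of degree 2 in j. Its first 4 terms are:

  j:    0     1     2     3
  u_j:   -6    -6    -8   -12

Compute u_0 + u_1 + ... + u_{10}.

-396

1st diffs: 0, -2, -4.
2nd diffs: -2, -2 (constant).
Newton forward-difference form: u_j = -6 + (-2)·C(j,2).
Continuing: …, -18, -26, -36, -48, …, u_{10} = -96.
Summing j = 0..10 (11 terms) gives -396.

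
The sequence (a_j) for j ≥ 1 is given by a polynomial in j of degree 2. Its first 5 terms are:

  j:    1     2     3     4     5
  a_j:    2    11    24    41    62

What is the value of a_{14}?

431

1st diffs: 9, 13, 17, 21.
2nd diffs: 4, 4, 4 (constant).
Newton forward-difference form: a_j = 2 + 9·C(j-1,1) + 4·C(j-1,2).
At j = 14: j-1 = 13, so a_{14} = 2 + 117 + 312 = 431.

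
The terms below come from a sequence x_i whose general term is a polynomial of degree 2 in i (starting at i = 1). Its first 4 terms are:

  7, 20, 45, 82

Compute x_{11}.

1st diffs: 13, 25, 37.
2nd diffs: 12, 12 (constant).
Newton forward-difference form: x_i = 7 + 13·C(i-1,1) + 12·C(i-1,2).
At i = 11: i-1 = 10, so x_{11} = 7 + 130 + 540 = 677.

677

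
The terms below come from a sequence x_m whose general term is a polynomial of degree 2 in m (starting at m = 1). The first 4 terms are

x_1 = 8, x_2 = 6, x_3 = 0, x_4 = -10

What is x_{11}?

-192

1st diffs: -2, -6, -10.
2nd diffs: -4, -4 (constant).
So x_m = -2m^2 + 4m + 6.
Evaluating at m = 11 gives x_{11} = -192.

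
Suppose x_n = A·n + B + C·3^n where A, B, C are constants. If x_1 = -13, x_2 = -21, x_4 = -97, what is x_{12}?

The three given values yield: A + B + 3C = -13; 2A + B + 9C = -21; 4A + B + 81C = -97.
Subtracting the first from the second: A + 6C = -8.
Subtracting the second from the third: 2A + 72C = -76.
Solving: C = -1, A = -2, then B = -8.
Therefore x_{12} = -24 + (-8) + (-1)·531441 = -531473.

-531473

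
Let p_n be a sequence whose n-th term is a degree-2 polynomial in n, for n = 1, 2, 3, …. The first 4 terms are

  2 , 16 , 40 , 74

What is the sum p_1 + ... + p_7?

658

1st diffs: 14, 24, 34.
2nd diffs: 10, 10 (constant).
So p_n = 5n^2 - n - 2.
Continuing: 118, 172, 236.
Summing n = 1..7 (7 terms) gives 658.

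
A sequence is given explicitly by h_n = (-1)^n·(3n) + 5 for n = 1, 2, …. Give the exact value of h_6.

23

(-1)^6 = 1; 3n at n=6 is 18; so h_6 = 23.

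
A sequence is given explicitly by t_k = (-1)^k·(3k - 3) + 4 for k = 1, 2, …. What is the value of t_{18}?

(-1)^18 = 1; 3k - 3 at k=18 is 51; so t_{18} = 55.

55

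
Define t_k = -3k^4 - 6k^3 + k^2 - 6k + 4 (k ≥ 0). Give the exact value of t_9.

-24026

t_9 = -3·9^4 - 6·9^3 + 1·9^2 - 6·9 + 4 = -24026.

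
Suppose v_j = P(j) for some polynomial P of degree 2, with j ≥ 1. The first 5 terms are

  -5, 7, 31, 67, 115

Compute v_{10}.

1st diffs: 12, 24, 36, 48.
2nd diffs: 12, 12, 12 (constant).
Newton forward-difference form: v_j = -5 + 12·C(j-1,1) + 12·C(j-1,2).
At j = 10: j-1 = 9, so v_{10} = -5 + 108 + 432 = 535.

535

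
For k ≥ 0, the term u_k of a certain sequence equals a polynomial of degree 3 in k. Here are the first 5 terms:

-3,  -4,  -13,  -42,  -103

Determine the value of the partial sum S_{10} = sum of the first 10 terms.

1st diffs: -1, -9, -29, -61.
2nd diffs: -8, -20, -32.
3rd diffs: -12, -12 (constant).
So u_k = -2k^3 + 2k^2 - k - 3.
Continuing: …, -208, -369, -598, -907, …, u_9 = -1308.
Summing k = 0..9 (10 terms) gives -3555.

-3555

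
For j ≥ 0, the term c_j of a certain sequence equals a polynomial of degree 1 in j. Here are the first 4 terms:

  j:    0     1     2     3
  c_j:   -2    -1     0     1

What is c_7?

1st diffs: 1, 1, 1 (constant).
So c_j = j - 2.
Evaluating at j = 7 gives c_7 = 5.

5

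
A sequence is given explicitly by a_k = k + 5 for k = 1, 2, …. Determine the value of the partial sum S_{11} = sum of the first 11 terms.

Over k = 1..11: Σk = 66.
Total = (1)·66 + (5)·11 = 121.

121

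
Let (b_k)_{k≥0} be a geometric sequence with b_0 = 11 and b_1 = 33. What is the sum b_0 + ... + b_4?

1331

Common ratio r = 3.
b_k = 11·3^(k-0).
S = 11·(3^5 - 1)/(3 - 1) = 11·(243 - 1)/(2) = 1331.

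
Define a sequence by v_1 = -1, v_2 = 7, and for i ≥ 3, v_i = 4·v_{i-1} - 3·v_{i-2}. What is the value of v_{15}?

19131871

Compute successive terms:
v_3 = 31, v_4 = 103, v_5 = 319, …, v_{12} = 708583, v_{13} = 2125759, v_{14} = 6377287, v_{15} = 19131871.
(Characteristic roots are 3 and 1.)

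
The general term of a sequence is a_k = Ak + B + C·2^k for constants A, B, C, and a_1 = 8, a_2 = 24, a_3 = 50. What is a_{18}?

1310820

At k = 1, 2, 3: A + B + 2C = 8; 2A + B + 4C = 24; 3A + B + 8C = 50.
Subtracting the first from the second: A + 2C = 16.
Subtracting the second from the third: A + 4C = 26.
Solving: C = 5, A = 6, then B = -8.
Therefore a_{18} = 108 + (-8) + 5·262144 = 1310820.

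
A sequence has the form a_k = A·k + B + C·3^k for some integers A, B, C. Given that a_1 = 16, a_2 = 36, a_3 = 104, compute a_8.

26220

Plug in k = 1, 2, 3: A + B + 3C = 16; 2A + B + 9C = 36; 3A + B + 27C = 104.
Subtracting the first from the second: A + 6C = 20.
Subtracting the second from the third: A + 18C = 68.
Solving: C = 4, A = -4, then B = 8.
Hence a_8 = -4·8 + 8 + 4·6561 = 26220.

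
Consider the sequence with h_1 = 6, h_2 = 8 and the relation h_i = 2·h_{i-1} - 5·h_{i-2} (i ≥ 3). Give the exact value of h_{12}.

36172

h_3 = -14, h_4 = -68, h_5 = -66, h_6 = 208, h_7 = 746, h_8 = 452, h_9 = -2826, h_{10} = -7912, h_{11} = -1694, h_{12} = 36172.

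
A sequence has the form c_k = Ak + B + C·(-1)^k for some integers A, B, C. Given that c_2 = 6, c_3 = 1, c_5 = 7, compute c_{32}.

96

Plug in k = 2, 3, 5: 2A + B + C = 6; 3A + B - C = 1; 5A + B - C = 7.
Subtracting the first from the second: A - 2C = -5.
Subtracting the second from the third: 2A = 6.
Solving: C = 4, A = 3, then B = -4.
Therefore c_{32} = 96 + (-4) + 4·1 = 96.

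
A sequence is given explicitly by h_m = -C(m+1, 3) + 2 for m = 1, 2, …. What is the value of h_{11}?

-218

C(12, 3) = 220, so h_{11} = -218.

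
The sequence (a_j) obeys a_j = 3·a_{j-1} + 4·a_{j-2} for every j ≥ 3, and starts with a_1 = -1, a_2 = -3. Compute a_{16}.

-858993459

a_3 = -13; a_4 = -51; a_5 = -205; …; a_{13} = -13421773; a_{14} = -53687091; a_{15} = -214748365; a_{16} = -858993459.
(Characteristic roots are 4 and -1.)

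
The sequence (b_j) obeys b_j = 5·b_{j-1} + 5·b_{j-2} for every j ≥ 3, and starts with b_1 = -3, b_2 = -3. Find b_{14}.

Step forward from the initial values:
b_3 = -30; b_4 = -165; b_5 = -975; …; b_{11} = -39196875; b_{12} = -229462500; b_{13} = -1343296875; b_{14} = -7863796875.

-7863796875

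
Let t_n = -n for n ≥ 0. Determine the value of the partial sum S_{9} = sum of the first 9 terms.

Over n = 0..8: Σn = 36.
Total = (-1)·36 = -36.

-36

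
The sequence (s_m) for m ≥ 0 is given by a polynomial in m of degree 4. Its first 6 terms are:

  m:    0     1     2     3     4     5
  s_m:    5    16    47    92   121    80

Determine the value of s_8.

1st diffs: 11, 31, 45, 29, -41.
2nd diffs: 20, 14, -16, -70.
3rd diffs: -6, -30, -54.
4th diffs: -24, -24 (constant).
Newton forward-difference form: s_m = 5 + 11·C(m,1) + 20·C(m,2) + (-6)·C(m,3) + (-24)·C(m,4).
At m = 8: m = 8, so s_8 = 5 + 88 + 560 - 336 - 1680 = -1363.

-1363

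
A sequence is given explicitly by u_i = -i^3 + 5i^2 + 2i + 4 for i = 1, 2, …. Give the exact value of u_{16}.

u_{16} = -1·16^3 + 5·16^2 + 2·16 + 4 = -2780.

-2780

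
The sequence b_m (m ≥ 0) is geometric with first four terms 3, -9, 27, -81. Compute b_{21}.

Common ratio r = -3.
b_m = 3·(-3)^(m-0).
b_{21} = 3·(-3)^21 = -31381059609.

-31381059609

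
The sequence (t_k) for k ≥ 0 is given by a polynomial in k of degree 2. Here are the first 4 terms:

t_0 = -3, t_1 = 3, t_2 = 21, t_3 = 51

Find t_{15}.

1347

1st diffs: 6, 18, 30.
2nd diffs: 12, 12 (constant).
Newton forward-difference form: t_k = -3 + 6·C(k,1) + 12·C(k,2).
At k = 15: k = 15, so t_{15} = -3 + 90 + 1260 = 1347.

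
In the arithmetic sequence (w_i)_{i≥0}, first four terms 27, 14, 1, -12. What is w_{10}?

Common difference d = -13.
w_i = 27 + (i - 0)·(-13).
w_{10} = 27 + 10·(-13) = -103.

-103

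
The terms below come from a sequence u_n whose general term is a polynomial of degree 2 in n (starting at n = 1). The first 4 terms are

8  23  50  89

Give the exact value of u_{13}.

1st diffs: 15, 27, 39.
2nd diffs: 12, 12 (constant).
Newton forward-difference form: u_n = 8 + 15·C(n-1,1) + 12·C(n-1,2).
At n = 13: n-1 = 12, so u_{13} = 8 + 180 + 792 = 980.

980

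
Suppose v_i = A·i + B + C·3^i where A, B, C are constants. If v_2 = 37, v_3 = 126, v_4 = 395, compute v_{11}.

At i = 2, 3, 4: 2A + B + 9C = 37; 3A + B + 27C = 126; 4A + B + 81C = 395.
Subtracting the first from the second: A + 18C = 89.
Subtracting the second from the third: A + 54C = 269.
Solving: C = 5, A = -1, then B = -6.
Hence v_{11} = -1·11 + (-6) + 5·177147 = 885718.

885718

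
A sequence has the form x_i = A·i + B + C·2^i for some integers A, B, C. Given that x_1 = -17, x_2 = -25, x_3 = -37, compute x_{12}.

-8249

At i = 1, 2, 3: A + B + 2C = -17; 2A + B + 4C = -25; 3A + B + 8C = -37.
Subtracting the first from the second: A + 2C = -8.
Subtracting the second from the third: A + 4C = -12.
Solving: C = -2, A = -4, then B = -9.
Hence x_{12} = -4·12 + (-9) + (-2)·4096 = -8249.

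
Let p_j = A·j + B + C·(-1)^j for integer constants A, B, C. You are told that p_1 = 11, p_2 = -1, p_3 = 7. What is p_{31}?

Write the equations: A + B - C = 11; 2A + B + C = -1; 3A + B - C = 7.
Subtracting the first from the second: A + 2C = -12.
Subtracting the second from the third: A - 2C = 8.
Solving: C = -5, A = -2, then B = 8.
Therefore p_{31} = -62 + 8 + (-5)·(-1) = -49.

-49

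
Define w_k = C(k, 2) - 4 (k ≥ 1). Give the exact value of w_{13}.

C(13, 2) = 78, so w_{13} = 74.

74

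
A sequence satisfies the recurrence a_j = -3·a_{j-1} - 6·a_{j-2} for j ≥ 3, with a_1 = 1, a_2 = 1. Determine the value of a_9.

-729

a_3 = -9, a_4 = 21, a_5 = -9, a_6 = -99, a_7 = 351, a_8 = -459, a_9 = -729.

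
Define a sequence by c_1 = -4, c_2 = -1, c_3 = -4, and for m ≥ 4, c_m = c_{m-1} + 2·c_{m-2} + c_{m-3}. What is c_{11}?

Compute successive terms:
c_4 = -10  c_5 = -19  c_6 = -43  c_7 = -91  c_8 = -196  c_9 = -421  c_{10} = -904  c_{11} = -1942.

-1942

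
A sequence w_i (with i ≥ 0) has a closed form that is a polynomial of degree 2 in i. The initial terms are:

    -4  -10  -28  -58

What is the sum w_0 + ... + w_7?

-872

1st diffs: -6, -18, -30.
2nd diffs: -12, -12 (constant).
Newton forward-difference form: w_i = -4 + (-6)·C(i,1) + (-12)·C(i,2).
Continuing: -100, -154, -220, -298.
Summing i = 0..7 (8 terms) gives -872.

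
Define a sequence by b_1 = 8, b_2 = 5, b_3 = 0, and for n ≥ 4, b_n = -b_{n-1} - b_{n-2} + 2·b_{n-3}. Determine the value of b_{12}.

Step forward from the initial values:
b_4 = 11, b_5 = -1, b_6 = -10, b_7 = 33, b_8 = -25, b_9 = -28, b_{10} = 119, b_{11} = -141, b_{12} = -34.

-34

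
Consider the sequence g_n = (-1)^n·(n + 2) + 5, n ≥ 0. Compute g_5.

-2

(-1)^5 = -1; n + 2 at n=5 is 7; so g_5 = -2.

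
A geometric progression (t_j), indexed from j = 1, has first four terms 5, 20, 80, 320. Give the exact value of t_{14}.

335544320

Common ratio r = 4.
t_j = 5·4^(j-1).
t_{14} = 5·4^13 = 335544320.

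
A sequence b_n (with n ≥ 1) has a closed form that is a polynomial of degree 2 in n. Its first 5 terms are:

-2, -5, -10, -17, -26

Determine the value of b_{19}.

1st diffs: -3, -5, -7, -9.
2nd diffs: -2, -2, -2 (constant).
Newton forward-difference form: b_n = -2 + (-3)·C(n-1,1) + (-2)·C(n-1,2).
At n = 19: n-1 = 18, so b_{19} = -2 - 54 - 306 = -362.

-362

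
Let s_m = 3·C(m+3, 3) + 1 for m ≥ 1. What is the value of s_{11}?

C(14, 3) = 364, so s_{11} = 1093.

1093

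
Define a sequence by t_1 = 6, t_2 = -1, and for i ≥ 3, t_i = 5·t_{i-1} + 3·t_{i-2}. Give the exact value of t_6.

1931

Step forward from the initial values:
t_3 = 13  t_4 = 62  t_5 = 349  t_6 = 1931.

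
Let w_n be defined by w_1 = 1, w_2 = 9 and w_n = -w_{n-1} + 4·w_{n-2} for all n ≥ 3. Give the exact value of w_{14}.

w_3 = -5  w_4 = 41  w_5 = -61  …  w_{11} = -21701  w_{12} = 56585  w_{13} = -143389  w_{14} = 369729.

369729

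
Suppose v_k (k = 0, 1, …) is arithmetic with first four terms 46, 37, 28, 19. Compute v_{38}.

-296

Common difference d = -9.
v_k = 46 + (k - 0)·(-9).
v_{38} = 46 + 38·(-9) = -296.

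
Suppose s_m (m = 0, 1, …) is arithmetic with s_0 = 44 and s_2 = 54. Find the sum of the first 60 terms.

Common difference d = (54 - 44) / (2 - 0) = 5.
s_m = 44 + (m - 0)·5.
s_{59} = 339; S = 60·(44 + 339)/2 = 11490.

11490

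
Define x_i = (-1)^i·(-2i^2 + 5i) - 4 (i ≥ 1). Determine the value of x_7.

59

(-1)^7 = -1; -2i^2 + 5i at i=7 is -63; so x_7 = 59.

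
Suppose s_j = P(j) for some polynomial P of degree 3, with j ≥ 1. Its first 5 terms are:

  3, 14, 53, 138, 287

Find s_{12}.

1st diffs: 11, 39, 85, 149.
2nd diffs: 28, 46, 64.
3rd diffs: 18, 18 (constant).
Newton forward-difference form: s_j = 3 + 11·C(j-1,1) + 28·C(j-1,2) + 18·C(j-1,3).
At j = 12: j-1 = 11, so s_{12} = 3 + 121 + 1540 + 2970 = 4634.

4634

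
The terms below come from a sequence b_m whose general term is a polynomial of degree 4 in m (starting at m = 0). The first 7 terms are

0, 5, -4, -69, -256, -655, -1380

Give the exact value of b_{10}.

-10660

1st diffs: 5, -9, -65, -187, -399, -725.
2nd diffs: -14, -56, -122, -212, -326.
3rd diffs: -42, -66, -90, -114.
4th diffs: -24, -24, -24 (constant).
Newton forward-difference form: b_m = 5·C(m,1) + (-14)·C(m,2) + (-42)·C(m,3) + (-24)·C(m,4).
At m = 10: m = 10, so b_{10} = 50 - 630 - 5040 - 5040 = -10660.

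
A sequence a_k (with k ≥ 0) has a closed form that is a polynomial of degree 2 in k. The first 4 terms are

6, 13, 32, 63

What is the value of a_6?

1st diffs: 7, 19, 31.
2nd diffs: 12, 12 (constant).
So a_k = 6k^2 + k + 6.
Evaluating at k = 6 gives a_6 = 228.

228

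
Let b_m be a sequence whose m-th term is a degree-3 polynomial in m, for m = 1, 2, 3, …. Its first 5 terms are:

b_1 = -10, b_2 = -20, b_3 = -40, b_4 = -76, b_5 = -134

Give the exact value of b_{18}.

-5620

1st diffs: -10, -20, -36, -58.
2nd diffs: -10, -16, -22.
3rd diffs: -6, -6 (constant).
Newton forward-difference form: b_m = -10 + (-10)·C(m-1,1) + (-10)·C(m-1,2) + (-6)·C(m-1,3).
At m = 18: m-1 = 17, so b_{18} = -10 - 170 - 1360 - 4080 = -5620.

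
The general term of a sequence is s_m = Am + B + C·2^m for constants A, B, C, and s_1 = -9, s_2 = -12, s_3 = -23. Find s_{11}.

-8143

The three given values yield: A + B + 2C = -9; 2A + B + 4C = -12; 3A + B + 8C = -23.
Subtracting the first from the second: A + 2C = -3.
Subtracting the second from the third: A + 4C = -11.
Solving: C = -4, A = 5, then B = -6.
Hence s_{11} = 5·11 + (-6) + (-4)·2048 = -8143.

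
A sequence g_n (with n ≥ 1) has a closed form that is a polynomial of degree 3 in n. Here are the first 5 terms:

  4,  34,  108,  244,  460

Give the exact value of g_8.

1768

1st diffs: 30, 74, 136, 216.
2nd diffs: 44, 62, 80.
3rd diffs: 18, 18 (constant).
Newton forward-difference form: g_n = 4 + 30·C(n-1,1) + 44·C(n-1,2) + 18·C(n-1,3).
At n = 8: n-1 = 7, so g_8 = 4 + 210 + 924 + 630 = 1768.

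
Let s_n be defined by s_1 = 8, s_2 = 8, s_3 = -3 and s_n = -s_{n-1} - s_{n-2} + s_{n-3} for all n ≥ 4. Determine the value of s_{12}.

-85

s_4 = 3;  s_5 = 8;  s_6 = -14;  s_7 = 9;  s_8 = 13;  s_9 = -36;  s_{10} = 32;  s_{11} = 17;  s_{12} = -85.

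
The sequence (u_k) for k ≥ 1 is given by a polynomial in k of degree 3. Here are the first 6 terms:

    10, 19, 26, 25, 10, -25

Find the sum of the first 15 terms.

1st diffs: 9, 7, -1, -15, -35.
2nd diffs: -2, -8, -14, -20.
3rd diffs: -6, -6, -6 (constant).
So u_k = -k^3 + 5k^2 + k + 5.
Continuing: …, -86, -179, -310, -485, …, u_{15} = -2230.
Summing k = 1..15 (15 terms) gives -8005.

-8005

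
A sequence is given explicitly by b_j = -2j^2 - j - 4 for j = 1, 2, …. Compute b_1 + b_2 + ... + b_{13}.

-1781

Over j = 1..13: Σj = 91, Σj² = 819.
Total = (-2)·819 + (-1)·91 + (-4)·13 = -1781.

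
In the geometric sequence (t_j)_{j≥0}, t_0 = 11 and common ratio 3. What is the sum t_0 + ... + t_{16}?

t_j = 11·3^(j-0).
S = 11·(3^17 - 1)/(3 - 1) = 11·(129140163 - 1)/(2) = 710270891.

710270891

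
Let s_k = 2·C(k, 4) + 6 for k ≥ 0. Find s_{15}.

C(15, 4) = 1365, so s_{15} = 2736.

2736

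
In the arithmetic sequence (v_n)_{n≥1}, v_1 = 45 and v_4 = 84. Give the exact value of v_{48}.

656

Common difference d = (84 - 45) / (4 - 1) = 13.
v_n = 45 + (n - 1)·13.
v_{48} = 45 + 47·13 = 656.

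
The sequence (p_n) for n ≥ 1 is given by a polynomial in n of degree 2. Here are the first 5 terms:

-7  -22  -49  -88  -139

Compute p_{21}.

1st diffs: -15, -27, -39, -51.
2nd diffs: -12, -12, -12 (constant).
So p_n = -6n^2 + 3n - 4.
Evaluating at n = 21 gives p_{21} = -2587.

-2587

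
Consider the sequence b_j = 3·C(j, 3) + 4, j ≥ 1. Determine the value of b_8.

172

C(8, 3) = 56, so b_8 = 172.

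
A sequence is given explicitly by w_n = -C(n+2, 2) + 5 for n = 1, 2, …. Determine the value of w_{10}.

C(12, 2) = 66, so w_{10} = -61.

-61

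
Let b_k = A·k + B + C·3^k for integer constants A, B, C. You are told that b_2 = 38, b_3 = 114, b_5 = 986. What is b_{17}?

516560714

Plug in k = 2, 3, 5: 2A + B + 9C = 38; 3A + B + 27C = 114; 5A + B + 243C = 986.
Subtracting the first from the second: A + 18C = 76.
Subtracting the second from the third: 2A + 216C = 872.
Solving: C = 4, A = 4, then B = -6.
Therefore b_{17} = 68 + (-6) + 4·129140163 = 516560714.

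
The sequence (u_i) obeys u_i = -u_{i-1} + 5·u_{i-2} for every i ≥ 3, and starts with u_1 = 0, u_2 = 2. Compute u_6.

82

u_3 = -2; u_4 = 12; u_5 = -22; u_6 = 82.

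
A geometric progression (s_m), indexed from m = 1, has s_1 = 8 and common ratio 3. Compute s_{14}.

12754584

s_m = 8·3^(m-1).
s_{14} = 8·3^13 = 12754584.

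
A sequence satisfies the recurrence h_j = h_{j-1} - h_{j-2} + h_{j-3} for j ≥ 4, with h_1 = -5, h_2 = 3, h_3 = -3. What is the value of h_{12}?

-11

Applying the relation repeatedly:
h_4 = -11;  h_5 = -5;  h_6 = 3;  h_7 = -3;  h_8 = -11;  h_9 = -5;  h_{10} = 3;  h_{11} = -3;  h_{12} = -11.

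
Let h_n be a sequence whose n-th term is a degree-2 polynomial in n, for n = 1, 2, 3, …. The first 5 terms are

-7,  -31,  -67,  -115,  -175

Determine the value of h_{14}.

-1255

1st diffs: -24, -36, -48, -60.
2nd diffs: -12, -12, -12 (constant).
Newton forward-difference form: h_n = -7 + (-24)·C(n-1,1) + (-12)·C(n-1,2).
At n = 14: n-1 = 13, so h_{14} = -7 - 312 - 936 = -1255.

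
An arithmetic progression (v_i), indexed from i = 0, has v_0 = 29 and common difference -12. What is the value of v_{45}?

-511

v_i = 29 + (i - 0)·(-12).
v_{45} = 29 + 45·(-12) = -511.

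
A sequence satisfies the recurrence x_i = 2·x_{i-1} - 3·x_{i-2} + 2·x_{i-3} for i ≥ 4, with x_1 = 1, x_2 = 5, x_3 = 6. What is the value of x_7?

Iterate the recurrence:
x_4 = -1;  x_5 = -10;  x_6 = -5;  x_7 = 18.

18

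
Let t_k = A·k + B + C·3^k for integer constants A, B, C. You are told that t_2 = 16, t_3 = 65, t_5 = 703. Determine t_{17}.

Write the equations: 2A + B + 9C = 16; 3A + B + 27C = 65; 5A + B + 243C = 703.
Subtracting the first from the second: A + 18C = 49.
Subtracting the second from the third: 2A + 216C = 638.
Solving: C = 3, A = -5, then B = -1.
Hence t_{17} = -5·17 + (-1) + 3·129140163 = 387420403.

387420403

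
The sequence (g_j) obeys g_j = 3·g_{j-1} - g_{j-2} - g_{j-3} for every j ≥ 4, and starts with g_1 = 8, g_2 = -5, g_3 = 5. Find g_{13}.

45228

Applying the relation repeatedly:
g_4 = 12;  g_5 = 36;  g_6 = 91;  g_7 = 225;  g_8 = 548;  g_9 = 1328;  g_{10} = 3211;  g_{11} = 7757;  g_{12} = 18732;  g_{13} = 45228.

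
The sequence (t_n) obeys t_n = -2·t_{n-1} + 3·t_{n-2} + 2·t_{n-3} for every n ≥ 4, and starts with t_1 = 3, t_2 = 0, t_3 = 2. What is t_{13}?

Step forward from the initial values:
t_4 = 2, t_5 = 2, t_6 = 6, t_7 = -2, t_8 = 26, t_9 = -46, t_{10} = 166, t_{11} = -418, t_{12} = 1242, t_{13} = -3406.

-3406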